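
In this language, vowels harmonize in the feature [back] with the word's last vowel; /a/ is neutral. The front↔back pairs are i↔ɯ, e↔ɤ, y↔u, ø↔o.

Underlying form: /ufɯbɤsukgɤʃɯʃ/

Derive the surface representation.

[ufɯbɤsukgɤʃɯʃ]

no segment meets the rule's conditions; no change.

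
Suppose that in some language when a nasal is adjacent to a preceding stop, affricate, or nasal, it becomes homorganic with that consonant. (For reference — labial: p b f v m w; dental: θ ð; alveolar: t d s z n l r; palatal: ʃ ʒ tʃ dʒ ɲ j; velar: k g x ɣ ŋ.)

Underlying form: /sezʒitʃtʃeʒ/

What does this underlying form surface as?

[sezʒitʃtʃeʒ]

no segment meets the rule's conditions; no change.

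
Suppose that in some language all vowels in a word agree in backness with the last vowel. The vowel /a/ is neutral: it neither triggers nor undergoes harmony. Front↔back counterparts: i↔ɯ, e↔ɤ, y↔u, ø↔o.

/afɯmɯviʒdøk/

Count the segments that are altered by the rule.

2

/ɯ/ harmonizes with /ø/ ([-back]) → [i]
/ɯ/ harmonizes with /ø/ ([-back]) → [i]
2 segments change.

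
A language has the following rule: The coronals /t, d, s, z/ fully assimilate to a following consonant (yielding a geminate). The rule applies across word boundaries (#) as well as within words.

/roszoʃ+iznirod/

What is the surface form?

[rozzoʃ+innirod]

/s/ before /z/ → [z] (total assimilation)
/z/ before /n/ → [n] (total assimilation)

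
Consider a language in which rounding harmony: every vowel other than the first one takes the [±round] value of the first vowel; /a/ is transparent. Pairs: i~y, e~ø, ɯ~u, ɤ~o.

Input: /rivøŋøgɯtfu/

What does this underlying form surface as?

/ø/ harmonizes with /i/ ([-round]) → [e]
/ø/ harmonizes with /i/ ([-round]) → [e]
/u/ harmonizes with /i/ ([-round]) → [ɯ]

[riveŋegɯtfɯ]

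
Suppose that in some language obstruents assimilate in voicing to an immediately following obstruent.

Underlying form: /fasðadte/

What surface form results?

/s/ before /ð/ (voiced) → [z]
/d/ before /t/ (voiceless) → [t]

[fazðatte]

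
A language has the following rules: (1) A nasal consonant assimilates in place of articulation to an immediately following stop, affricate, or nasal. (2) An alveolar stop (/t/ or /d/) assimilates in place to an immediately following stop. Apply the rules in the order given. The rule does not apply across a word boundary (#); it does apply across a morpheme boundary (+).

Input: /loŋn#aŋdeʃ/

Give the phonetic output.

Rule 1: /ŋ/ before /n/ (alveolar) → [n]
Rule 1: /ŋ/ before /d/ (alveolar) → [n]
After rule 1: lonn#andeʃ
Rule 2: no segment meets the rule's conditions; no change.

[lonn#andeʃ]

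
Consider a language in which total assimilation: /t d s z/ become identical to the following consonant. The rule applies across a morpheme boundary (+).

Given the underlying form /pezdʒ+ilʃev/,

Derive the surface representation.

/z/ before /dʒ/ → [dʒ] (total assimilation)

[pedʒdʒ+ilʃev]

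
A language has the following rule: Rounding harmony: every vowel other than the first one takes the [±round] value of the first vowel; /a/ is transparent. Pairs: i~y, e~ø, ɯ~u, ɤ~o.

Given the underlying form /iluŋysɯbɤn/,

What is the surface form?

/u/ harmonizes with /i/ ([-round]) → [ɯ]
/y/ harmonizes with /i/ ([-round]) → [i]

[ilɯŋisɯbɤn]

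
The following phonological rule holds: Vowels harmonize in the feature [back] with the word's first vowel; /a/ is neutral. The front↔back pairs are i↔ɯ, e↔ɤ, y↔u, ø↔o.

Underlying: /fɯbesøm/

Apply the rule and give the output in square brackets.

/e/ harmonizes with /ɯ/ ([+back]) → [ɤ]
/ø/ harmonizes with /ɯ/ ([+back]) → [o]

[fɯbɤsom]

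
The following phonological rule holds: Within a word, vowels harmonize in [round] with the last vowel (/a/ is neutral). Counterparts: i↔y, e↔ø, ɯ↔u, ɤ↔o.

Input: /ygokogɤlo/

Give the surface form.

[ygokogolo]

/ɤ/ harmonizes with /o/ ([+round]) → [o]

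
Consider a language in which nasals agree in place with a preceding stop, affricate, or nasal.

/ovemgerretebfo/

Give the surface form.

no segment meets the rule's conditions; no change.

[ovemgerretebfo]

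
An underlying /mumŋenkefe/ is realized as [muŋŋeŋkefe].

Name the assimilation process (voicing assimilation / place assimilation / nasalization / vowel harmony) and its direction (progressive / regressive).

place assimilation, regressive

/m/→[ŋ] /n/→[ŋ].
Each target copies a feature from the following segment, so the direction is regressive.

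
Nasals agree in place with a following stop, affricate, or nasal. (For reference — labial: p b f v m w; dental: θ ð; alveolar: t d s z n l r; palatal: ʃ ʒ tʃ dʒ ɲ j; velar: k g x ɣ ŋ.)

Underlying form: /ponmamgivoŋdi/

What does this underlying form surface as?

/n/ before /m/ (labial) → [m]
/m/ before /g/ (velar) → [ŋ]
/ŋ/ before /d/ (alveolar) → [n]

[pommaŋgivondi]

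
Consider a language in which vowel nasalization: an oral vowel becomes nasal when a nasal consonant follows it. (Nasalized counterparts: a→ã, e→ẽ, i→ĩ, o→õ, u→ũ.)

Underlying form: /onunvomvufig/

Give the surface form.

[õnũnvõmvufig]

/o/ before nasal /n/ → [õ]
/u/ before nasal /n/ → [ũ]
/o/ before nasal /m/ → [õ]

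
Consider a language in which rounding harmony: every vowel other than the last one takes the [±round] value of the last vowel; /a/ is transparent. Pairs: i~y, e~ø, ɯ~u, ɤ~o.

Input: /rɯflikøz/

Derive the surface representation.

/ɯ/ harmonizes with /ø/ ([+round]) → [u]
/i/ harmonizes with /ø/ ([+round]) → [y]

[ruflykøz]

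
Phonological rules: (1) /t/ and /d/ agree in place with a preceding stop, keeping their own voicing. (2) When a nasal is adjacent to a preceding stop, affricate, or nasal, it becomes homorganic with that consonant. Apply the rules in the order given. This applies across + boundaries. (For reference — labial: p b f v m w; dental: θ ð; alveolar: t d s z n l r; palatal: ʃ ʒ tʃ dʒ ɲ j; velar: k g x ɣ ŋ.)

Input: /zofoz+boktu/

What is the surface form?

[zofoz+bokku]

Rule 1: /t/ after /k/ (velar) → [k]
After rule 1: zofoz+bokku
Rule 2: no segment meets the rule's conditions; no change.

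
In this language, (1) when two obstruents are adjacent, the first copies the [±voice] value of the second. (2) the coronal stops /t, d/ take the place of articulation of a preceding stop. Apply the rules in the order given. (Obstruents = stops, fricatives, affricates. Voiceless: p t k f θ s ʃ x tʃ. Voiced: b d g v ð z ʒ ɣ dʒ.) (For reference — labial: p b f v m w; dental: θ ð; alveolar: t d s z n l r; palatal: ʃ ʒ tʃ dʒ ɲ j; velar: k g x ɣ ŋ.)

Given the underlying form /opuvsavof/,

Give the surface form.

Rule 1: /v/ before /s/ (voiceless) → [f]
After rule 1: opufsavof
Rule 2: no segment meets the rule's conditions; no change.

[opufsavof]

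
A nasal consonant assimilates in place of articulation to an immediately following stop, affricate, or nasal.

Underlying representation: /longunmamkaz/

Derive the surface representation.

/n/ before /g/ (velar) → [ŋ]
/n/ before /m/ (labial) → [m]
/m/ before /k/ (velar) → [ŋ]

[loŋgummaŋkaz]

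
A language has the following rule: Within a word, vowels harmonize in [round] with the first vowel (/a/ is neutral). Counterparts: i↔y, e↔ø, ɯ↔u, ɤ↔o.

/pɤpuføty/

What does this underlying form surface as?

/u/ harmonizes with /ɤ/ ([-round]) → [ɯ]
/ø/ harmonizes with /ɤ/ ([-round]) → [e]
/y/ harmonizes with /ɤ/ ([-round]) → [i]

[pɤpɯfeti]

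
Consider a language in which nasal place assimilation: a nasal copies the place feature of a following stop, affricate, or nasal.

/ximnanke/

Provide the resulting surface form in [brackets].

[xinnaŋke]

/m/ before /n/ (alveolar) → [n]
/n/ before /k/ (velar) → [ŋ]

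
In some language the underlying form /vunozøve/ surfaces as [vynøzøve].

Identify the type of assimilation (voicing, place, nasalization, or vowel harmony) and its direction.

vowel harmony, regressive

/u/→[y] /o/→[ø].
Vowels agree with the last vowel, so the harmony is regressive.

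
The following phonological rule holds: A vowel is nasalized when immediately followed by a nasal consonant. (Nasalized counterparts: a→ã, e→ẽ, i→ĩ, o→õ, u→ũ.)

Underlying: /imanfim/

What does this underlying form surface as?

/i/ before nasal /m/ → [ĩ]
/a/ before nasal /n/ → [ã]
/i/ before nasal /m/ → [ĩ]

[ĩmãnfĩm]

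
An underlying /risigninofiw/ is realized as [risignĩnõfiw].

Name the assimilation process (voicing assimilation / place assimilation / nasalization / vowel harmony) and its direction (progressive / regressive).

/i/→[ĩ] /o/→[õ].
Each target copies a feature from the preceding segment, so the direction is progressive.

nasalization, progressive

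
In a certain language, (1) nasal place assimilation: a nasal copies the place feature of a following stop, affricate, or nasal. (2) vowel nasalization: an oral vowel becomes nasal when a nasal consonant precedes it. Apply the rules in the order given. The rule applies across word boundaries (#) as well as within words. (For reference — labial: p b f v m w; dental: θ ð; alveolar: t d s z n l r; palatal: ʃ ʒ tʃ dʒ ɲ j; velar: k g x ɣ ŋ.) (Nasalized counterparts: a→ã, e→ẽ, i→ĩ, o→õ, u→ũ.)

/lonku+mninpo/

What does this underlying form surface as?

Rule 1: /n/ before /k/ (velar) → [ŋ]
Rule 1: /m/ before /n/ (alveolar) → [n]
Rule 1: /n/ before /p/ (labial) → [m]
After rule 1: loŋku+nnimpo
Rule 2: /i/ after nasal /n/ → [ĩ]

[loŋku+nnĩmpo]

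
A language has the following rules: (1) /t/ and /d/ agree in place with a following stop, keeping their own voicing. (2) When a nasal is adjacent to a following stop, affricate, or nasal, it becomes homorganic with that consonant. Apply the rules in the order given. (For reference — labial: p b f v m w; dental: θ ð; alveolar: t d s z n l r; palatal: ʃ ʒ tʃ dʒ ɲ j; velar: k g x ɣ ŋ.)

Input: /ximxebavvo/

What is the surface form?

[ximxebavvo]

Rule 1: no segment meets the rule's conditions; no change.
After rule 1: ximxebavvo
Rule 2: no segment meets the rule's conditions; no change.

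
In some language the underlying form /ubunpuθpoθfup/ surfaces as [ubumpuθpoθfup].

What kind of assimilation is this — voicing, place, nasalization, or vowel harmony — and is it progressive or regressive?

/n/→[m].
Each target copies a feature from the following segment, so the direction is regressive.

place assimilation, regressive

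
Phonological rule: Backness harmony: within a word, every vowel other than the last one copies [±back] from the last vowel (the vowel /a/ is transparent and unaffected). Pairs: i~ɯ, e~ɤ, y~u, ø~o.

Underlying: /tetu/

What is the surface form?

[tɤtu]

/e/ harmonizes with /u/ ([+back]) → [ɤ]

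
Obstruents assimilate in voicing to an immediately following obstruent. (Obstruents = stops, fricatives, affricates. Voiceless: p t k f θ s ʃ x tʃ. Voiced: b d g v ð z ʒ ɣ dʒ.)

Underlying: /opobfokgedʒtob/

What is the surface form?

/b/ before /f/ (voiceless) → [p]
/k/ before /g/ (voiced) → [g]
/dʒ/ before /t/ (voiceless) → [tʃ]

[opopfoggetʃtob]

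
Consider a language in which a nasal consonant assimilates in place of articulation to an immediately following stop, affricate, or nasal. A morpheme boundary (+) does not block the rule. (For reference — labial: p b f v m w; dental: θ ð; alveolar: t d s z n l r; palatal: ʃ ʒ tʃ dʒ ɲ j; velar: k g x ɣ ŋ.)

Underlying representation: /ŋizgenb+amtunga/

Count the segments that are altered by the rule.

3

/n/ before /b/ (labial) → [m]
/m/ before /t/ (alveolar) → [n]
/n/ before /g/ (velar) → [ŋ]
3 segments change.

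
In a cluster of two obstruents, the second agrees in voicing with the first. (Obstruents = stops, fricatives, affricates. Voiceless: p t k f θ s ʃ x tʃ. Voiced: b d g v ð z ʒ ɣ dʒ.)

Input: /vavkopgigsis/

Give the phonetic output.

/k/ after /v/ (voiced) → [g]
/g/ after /p/ (voiceless) → [k]
/s/ after /g/ (voiced) → [z]

[vavgopkigzis]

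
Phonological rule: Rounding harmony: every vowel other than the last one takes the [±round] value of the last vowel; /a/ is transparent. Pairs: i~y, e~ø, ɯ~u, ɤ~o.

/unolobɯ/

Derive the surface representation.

[ɯnɤlɤbɯ]

/u/ harmonizes with /ɯ/ ([-round]) → [ɯ]
/o/ harmonizes with /ɯ/ ([-round]) → [ɤ]
/o/ harmonizes with /ɯ/ ([-round]) → [ɤ]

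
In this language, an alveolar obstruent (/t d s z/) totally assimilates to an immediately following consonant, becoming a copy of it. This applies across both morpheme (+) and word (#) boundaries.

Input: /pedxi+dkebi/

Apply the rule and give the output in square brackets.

/d/ before /x/ → [x] (total assimilation)
/d/ before /k/ → [k] (total assimilation)

[pexxi+kkebi]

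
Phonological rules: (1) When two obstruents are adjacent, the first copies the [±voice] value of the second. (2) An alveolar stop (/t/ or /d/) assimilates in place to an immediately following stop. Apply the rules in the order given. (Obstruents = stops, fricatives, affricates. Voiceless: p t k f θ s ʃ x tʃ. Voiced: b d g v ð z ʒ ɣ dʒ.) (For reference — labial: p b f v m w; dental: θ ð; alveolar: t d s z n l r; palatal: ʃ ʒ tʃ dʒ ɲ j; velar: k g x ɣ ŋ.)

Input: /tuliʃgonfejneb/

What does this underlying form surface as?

Rule 1: /ʃ/ before /g/ (voiced) → [ʒ]
After rule 1: tuliʒgonfejneb
Rule 2: no segment meets the rule's conditions; no change.

[tuliʒgonfejneb]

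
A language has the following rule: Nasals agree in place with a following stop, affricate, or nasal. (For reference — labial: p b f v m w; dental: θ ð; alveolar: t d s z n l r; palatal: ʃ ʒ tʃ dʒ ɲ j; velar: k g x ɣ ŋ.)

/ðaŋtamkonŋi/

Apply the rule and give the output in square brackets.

/ŋ/ before /t/ (alveolar) → [n]
/m/ before /k/ (velar) → [ŋ]
/n/ before /ŋ/ (velar) → [ŋ]

[ðantaŋkoŋŋi]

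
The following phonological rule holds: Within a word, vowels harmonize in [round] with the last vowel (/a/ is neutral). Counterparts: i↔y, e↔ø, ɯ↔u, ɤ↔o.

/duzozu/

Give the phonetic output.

[duzozu]

no segment meets the rule's conditions; no change.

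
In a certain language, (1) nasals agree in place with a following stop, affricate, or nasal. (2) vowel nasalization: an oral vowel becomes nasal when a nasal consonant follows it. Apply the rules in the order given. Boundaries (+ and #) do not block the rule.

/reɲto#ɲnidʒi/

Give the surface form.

[rẽntõ#nnidʒi]

Rule 1: /ɲ/ before /t/ (alveolar) → [n]
Rule 1: /ɲ/ before /n/ (alveolar) → [n]
After rule 1: rento#nnidʒi
Rule 2: /e/ before nasal /n/ → [ẽ]
Rule 2: /o/ before nasal /n/ → [õ]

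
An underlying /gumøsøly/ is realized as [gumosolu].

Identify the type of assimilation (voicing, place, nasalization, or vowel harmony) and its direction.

vowel harmony, progressive

/ø/→[o] /ø/→[o] /y/→[u].
Vowels agree with the first vowel, so the harmony is progressive.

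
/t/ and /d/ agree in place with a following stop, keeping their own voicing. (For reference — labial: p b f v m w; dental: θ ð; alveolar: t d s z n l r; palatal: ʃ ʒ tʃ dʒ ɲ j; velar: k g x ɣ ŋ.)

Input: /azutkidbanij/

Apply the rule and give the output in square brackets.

/t/ before /k/ (velar) → [k]
/d/ before /b/ (labial) → [b]

[azukkibbanij]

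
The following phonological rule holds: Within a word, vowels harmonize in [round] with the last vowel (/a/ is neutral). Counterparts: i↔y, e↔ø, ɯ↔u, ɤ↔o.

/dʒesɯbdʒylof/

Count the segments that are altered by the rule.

2

/e/ harmonizes with /o/ ([+round]) → [ø]
/ɯ/ harmonizes with /o/ ([+round]) → [u]
2 segments change.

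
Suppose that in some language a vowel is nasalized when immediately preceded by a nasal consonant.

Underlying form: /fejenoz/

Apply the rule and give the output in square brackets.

/o/ after nasal /n/ → [õ]

[fejenõz]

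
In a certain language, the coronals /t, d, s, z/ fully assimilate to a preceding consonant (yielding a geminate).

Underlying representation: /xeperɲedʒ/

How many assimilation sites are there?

0

No segment meets the rule's conditions.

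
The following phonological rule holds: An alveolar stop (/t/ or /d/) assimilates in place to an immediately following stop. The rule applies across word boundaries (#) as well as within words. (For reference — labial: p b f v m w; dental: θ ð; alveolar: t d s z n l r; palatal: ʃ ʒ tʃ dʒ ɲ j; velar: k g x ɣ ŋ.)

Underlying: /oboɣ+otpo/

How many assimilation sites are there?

/t/ before /p/ (labial) → [p]
1 segment changes.

1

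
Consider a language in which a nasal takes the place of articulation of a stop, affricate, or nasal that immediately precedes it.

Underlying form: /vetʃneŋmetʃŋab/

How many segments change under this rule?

3

/n/ after /tʃ/ (palatal) → [ɲ]
/m/ after /ŋ/ (velar) → [ŋ]
/ŋ/ after /tʃ/ (palatal) → [ɲ]
3 segments change.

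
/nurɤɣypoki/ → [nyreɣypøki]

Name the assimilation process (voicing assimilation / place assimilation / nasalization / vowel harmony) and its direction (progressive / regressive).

/u/→[y] /ɤ/→[e] /o/→[ø].
Vowels agree with the last vowel, so the harmony is regressive.

vowel harmony, regressive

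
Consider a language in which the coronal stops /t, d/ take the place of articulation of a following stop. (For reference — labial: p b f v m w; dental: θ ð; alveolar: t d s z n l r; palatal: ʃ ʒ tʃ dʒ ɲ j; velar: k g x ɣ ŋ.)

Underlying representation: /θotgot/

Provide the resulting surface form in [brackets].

[θokgot]

/t/ before /g/ (velar) → [k]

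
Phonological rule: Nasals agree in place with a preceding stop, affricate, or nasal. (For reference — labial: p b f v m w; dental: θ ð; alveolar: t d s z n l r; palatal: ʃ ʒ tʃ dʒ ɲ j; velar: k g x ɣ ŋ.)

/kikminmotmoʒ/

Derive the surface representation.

/m/ after /k/ (velar) → [ŋ]
/m/ after /n/ (alveolar) → [n]
/m/ after /t/ (alveolar) → [n]

[kikŋinnotnoʒ]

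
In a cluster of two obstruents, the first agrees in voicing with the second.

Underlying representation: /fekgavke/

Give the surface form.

/k/ before /g/ (voiced) → [g]
/v/ before /k/ (voiceless) → [f]

[feggafke]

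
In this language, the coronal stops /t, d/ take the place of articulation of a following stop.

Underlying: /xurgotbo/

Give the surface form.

/t/ before /b/ (labial) → [p]

[xurgopbo]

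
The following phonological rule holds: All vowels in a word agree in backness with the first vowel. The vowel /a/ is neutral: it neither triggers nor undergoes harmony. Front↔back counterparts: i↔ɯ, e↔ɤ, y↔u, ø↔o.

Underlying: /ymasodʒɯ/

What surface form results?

[ymasødʒi]

/o/ harmonizes with /y/ ([-back]) → [ø]
/ɯ/ harmonizes with /y/ ([-back]) → [i]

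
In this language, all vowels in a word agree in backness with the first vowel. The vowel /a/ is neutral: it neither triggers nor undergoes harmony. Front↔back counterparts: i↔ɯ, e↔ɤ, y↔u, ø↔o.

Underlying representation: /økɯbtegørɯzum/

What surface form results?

/ɯ/ harmonizes with /ø/ ([-back]) → [i]
/ɯ/ harmonizes with /ø/ ([-back]) → [i]
/u/ harmonizes with /ø/ ([-back]) → [y]

[økibtegørizym]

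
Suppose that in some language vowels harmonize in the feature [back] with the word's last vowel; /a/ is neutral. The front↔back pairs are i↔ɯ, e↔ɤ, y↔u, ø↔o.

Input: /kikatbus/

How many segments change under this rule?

/i/ harmonizes with /u/ ([+back]) → [ɯ]
1 segment changes.

1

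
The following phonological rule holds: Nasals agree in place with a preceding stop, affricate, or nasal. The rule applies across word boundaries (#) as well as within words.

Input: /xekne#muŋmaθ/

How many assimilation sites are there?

/n/ after /k/ (velar) → [ŋ]
/m/ after /ŋ/ (velar) → [ŋ]
2 segments change.

2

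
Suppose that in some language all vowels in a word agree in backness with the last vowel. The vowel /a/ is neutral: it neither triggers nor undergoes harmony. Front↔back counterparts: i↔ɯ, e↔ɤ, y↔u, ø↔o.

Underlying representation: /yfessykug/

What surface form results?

/y/ harmonizes with /u/ ([+back]) → [u]
/e/ harmonizes with /u/ ([+back]) → [ɤ]
/y/ harmonizes with /u/ ([+back]) → [u]

[ufɤssukug]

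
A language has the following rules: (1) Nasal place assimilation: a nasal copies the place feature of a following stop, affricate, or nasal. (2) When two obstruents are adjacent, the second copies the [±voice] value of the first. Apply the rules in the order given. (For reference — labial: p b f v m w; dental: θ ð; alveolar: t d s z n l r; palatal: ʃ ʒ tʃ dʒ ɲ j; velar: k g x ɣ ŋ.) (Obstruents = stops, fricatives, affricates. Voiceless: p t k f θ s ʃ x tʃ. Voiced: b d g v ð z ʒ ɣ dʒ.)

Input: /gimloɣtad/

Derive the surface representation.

Rule 1: no segment meets the rule's conditions; no change.
After rule 1: gimloɣtad
Rule 2: /t/ after /ɣ/ (voiced) → [d]

[gimloɣdad]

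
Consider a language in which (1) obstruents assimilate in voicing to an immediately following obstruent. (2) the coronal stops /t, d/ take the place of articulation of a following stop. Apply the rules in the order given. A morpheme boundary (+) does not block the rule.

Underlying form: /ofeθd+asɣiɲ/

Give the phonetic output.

Rule 1: /θ/ before /d/ (voiced) → [ð]
Rule 1: /s/ before /ɣ/ (voiced) → [z]
After rule 1: ofeðd+azɣiɲ
Rule 2: no segment meets the rule's conditions; no change.

[ofeðd+azɣiɲ]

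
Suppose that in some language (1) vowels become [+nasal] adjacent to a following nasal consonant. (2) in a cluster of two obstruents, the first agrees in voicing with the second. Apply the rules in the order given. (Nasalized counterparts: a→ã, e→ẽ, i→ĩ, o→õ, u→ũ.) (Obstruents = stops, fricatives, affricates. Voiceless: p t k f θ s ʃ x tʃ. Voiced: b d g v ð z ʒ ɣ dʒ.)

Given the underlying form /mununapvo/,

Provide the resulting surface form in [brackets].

Rule 1: /u/ before nasal /n/ → [ũ]
Rule 1: /u/ before nasal /n/ → [ũ]
After rule 1: mũnũnapvo
Rule 2: /p/ before /v/ (voiced) → [b]

[mũnũnabvo]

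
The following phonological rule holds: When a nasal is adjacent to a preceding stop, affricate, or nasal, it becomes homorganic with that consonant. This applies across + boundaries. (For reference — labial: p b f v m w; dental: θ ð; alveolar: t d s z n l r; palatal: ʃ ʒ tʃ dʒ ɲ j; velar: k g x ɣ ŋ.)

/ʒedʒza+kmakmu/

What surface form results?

[ʒedʒza+kŋakŋu]

/m/ after /k/ (velar) → [ŋ]
/m/ after /k/ (velar) → [ŋ]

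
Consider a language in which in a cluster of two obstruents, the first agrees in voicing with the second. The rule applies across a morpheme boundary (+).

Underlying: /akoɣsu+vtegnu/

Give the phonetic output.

/ɣ/ before /s/ (voiceless) → [x]
/v/ before /t/ (voiceless) → [f]

[akoxsu+ftegnu]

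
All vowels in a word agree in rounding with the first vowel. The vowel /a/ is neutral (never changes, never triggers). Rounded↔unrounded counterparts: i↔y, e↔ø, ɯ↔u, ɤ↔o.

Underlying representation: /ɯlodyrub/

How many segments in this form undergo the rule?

/o/ harmonizes with /ɯ/ ([-round]) → [ɤ]
/y/ harmonizes with /ɯ/ ([-round]) → [i]
/u/ harmonizes with /ɯ/ ([-round]) → [ɯ]
3 segments change.

3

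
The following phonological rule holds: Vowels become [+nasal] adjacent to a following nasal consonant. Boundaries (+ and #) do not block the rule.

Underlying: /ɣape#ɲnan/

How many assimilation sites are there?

/e/ before nasal /ɲ/ → [ẽ]
/a/ before nasal /n/ → [ã]
2 segments change.

2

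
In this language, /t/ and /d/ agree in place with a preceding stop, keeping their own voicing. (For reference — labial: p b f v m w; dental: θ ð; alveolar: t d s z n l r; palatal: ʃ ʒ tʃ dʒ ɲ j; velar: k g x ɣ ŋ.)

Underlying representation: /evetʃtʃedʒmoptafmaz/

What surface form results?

[evetʃtʃedʒmoppafmaz]

/t/ after /p/ (labial) → [p]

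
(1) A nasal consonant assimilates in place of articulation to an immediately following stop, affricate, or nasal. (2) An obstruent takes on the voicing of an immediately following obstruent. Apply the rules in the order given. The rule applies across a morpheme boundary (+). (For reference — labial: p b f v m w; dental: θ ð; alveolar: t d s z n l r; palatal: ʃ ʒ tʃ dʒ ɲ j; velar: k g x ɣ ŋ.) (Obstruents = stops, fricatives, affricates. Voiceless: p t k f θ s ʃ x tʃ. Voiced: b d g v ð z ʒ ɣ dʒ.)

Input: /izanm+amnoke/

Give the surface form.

[izamm+annoke]

Rule 1: /n/ before /m/ (labial) → [m]
Rule 1: /m/ before /n/ (alveolar) → [n]
After rule 1: izamm+annoke
Rule 2: no segment meets the rule's conditions; no change.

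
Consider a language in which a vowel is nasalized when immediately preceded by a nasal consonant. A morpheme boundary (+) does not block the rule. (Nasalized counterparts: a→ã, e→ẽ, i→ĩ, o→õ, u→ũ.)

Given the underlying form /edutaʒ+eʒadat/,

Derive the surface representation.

[edutaʒ+eʒadat]

no segment meets the rule's conditions; no change.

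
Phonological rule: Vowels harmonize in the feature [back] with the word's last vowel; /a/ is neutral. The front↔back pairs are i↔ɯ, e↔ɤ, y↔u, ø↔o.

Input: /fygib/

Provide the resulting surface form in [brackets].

no segment meets the rule's conditions; no change.

[fygib]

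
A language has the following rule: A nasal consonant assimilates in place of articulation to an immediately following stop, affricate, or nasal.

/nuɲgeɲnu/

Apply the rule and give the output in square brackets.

/ɲ/ before /g/ (velar) → [ŋ]
/ɲ/ before /n/ (alveolar) → [n]

[nuŋgennu]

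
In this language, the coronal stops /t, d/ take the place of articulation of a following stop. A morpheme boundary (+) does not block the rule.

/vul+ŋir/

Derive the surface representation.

[vul+ŋir]

no segment meets the rule's conditions; no change.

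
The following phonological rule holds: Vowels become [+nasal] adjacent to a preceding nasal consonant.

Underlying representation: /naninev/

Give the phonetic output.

/a/ after nasal /n/ → [ã]
/i/ after nasal /n/ → [ĩ]
/e/ after nasal /n/ → [ẽ]

[nãnĩnẽv]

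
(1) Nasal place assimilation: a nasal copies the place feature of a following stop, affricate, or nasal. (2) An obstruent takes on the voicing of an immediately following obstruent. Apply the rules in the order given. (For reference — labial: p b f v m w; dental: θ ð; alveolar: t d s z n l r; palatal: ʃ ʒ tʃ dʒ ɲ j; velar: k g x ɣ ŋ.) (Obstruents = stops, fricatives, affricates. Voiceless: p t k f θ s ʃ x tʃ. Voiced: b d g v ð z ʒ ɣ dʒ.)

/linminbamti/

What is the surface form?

Rule 1: /n/ before /m/ (labial) → [m]
Rule 1: /n/ before /b/ (labial) → [m]
Rule 1: /m/ before /t/ (alveolar) → [n]
After rule 1: limmimbanti
Rule 2: no segment meets the rule's conditions; no change.

[limmimbanti]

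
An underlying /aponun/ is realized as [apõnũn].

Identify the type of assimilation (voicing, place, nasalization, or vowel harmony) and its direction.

/o/→[õ] /u/→[ũ].
Each target copies a feature from the following segment, so the direction is regressive.

nasalization, regressive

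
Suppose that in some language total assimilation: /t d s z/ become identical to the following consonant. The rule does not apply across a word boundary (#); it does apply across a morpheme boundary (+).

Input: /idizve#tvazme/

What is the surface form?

[idivve#vvamme]

/z/ before /v/ → [v] (total assimilation)
/t/ before /v/ → [v] (total assimilation)
/z/ before /m/ → [m] (total assimilation)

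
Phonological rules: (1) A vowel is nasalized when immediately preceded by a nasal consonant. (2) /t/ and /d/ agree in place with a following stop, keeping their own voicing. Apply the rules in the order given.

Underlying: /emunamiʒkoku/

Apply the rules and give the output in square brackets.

[emũnãmĩʒkoku]

Rule 1: /u/ after nasal /m/ → [ũ]
Rule 1: /a/ after nasal /n/ → [ã]
Rule 1: /i/ after nasal /m/ → [ĩ]
After rule 1: emũnãmĩʒkoku
Rule 2: no segment meets the rule's conditions; no change.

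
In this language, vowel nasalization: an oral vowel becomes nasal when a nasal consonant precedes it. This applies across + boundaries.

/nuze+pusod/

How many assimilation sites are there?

1

/u/ after nasal /n/ → [ũ]
1 segment changes.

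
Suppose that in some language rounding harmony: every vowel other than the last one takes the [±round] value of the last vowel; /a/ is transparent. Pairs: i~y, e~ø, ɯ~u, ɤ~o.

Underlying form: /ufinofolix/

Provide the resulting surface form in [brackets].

/u/ harmonizes with /i/ ([-round]) → [ɯ]
/o/ harmonizes with /i/ ([-round]) → [ɤ]
/o/ harmonizes with /i/ ([-round]) → [ɤ]

[ɯfinɤfɤlix]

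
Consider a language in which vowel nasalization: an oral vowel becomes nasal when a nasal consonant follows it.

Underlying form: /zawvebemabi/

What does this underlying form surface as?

/e/ before nasal /m/ → [ẽ]

[zawvebẽmabi]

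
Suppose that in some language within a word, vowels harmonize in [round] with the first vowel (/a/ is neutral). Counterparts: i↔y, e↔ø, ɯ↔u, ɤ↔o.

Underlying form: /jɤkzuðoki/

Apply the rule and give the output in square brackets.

/u/ harmonizes with /ɤ/ ([-round]) → [ɯ]
/o/ harmonizes with /ɤ/ ([-round]) → [ɤ]

[jɤkzɯðɤki]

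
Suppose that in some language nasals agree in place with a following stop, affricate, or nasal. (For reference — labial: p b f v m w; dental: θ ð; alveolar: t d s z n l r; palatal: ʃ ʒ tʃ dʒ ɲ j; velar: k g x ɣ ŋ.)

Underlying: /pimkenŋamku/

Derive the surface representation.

[piŋkeŋŋaŋku]

/m/ before /k/ (velar) → [ŋ]
/n/ before /ŋ/ (velar) → [ŋ]
/m/ before /k/ (velar) → [ŋ]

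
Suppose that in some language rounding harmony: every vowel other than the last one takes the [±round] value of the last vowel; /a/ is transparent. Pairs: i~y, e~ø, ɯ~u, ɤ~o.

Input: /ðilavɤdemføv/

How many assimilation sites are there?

/i/ harmonizes with /ø/ ([+round]) → [y]
/ɤ/ harmonizes with /ø/ ([+round]) → [o]
/e/ harmonizes with /ø/ ([+round]) → [ø]
3 segments change.

3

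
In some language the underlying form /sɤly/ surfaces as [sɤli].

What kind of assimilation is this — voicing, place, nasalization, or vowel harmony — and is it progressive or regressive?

vowel harmony, progressive

/y/→[i].
Vowels agree with the first vowel, so the harmony is progressive.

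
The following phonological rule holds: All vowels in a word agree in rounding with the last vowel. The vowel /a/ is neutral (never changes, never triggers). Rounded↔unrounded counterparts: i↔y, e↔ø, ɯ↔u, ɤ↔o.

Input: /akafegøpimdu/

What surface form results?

/e/ harmonizes with /u/ ([+round]) → [ø]
/i/ harmonizes with /u/ ([+round]) → [y]

[akaføgøpymdu]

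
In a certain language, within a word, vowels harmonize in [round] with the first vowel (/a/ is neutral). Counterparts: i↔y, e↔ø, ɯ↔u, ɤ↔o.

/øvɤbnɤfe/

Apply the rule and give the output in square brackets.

[øvobnofø]

/ɤ/ harmonizes with /ø/ ([+round]) → [o]
/ɤ/ harmonizes with /ø/ ([+round]) → [o]
/e/ harmonizes with /ø/ ([+round]) → [ø]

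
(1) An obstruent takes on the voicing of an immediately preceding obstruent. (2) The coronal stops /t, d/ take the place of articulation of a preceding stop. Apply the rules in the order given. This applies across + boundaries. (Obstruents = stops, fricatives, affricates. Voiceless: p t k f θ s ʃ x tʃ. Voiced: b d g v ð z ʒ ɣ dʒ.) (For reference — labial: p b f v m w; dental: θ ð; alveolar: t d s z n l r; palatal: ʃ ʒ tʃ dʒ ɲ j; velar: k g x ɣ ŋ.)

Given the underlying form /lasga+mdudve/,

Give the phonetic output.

[laska+mdudve]

Rule 1: /g/ after /s/ (voiceless) → [k]
After rule 1: laska+mdudve
Rule 2: no segment meets the rule's conditions; no change.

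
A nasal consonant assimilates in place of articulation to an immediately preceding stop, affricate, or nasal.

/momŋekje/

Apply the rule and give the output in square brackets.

[mommekje]

/ŋ/ after /m/ (labial) → [m]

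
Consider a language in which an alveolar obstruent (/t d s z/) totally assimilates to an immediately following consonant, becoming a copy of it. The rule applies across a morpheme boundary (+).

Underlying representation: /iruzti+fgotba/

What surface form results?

[irutti+fgobba]

/z/ before /t/ → [t] (total assimilation)
/t/ before /b/ → [b] (total assimilation)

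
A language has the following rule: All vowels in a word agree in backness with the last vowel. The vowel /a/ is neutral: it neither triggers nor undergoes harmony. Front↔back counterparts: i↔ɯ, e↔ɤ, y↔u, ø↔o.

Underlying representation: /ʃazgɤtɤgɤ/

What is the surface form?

[ʃazgɤtɤgɤ]

no segment meets the rule's conditions; no change.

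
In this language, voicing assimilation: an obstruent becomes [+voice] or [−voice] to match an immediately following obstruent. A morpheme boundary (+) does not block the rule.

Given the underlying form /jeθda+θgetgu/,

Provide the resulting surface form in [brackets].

/θ/ before /d/ (voiced) → [ð]
/θ/ before /g/ (voiced) → [ð]
/t/ before /g/ (voiced) → [d]

[jeðda+ðgedgu]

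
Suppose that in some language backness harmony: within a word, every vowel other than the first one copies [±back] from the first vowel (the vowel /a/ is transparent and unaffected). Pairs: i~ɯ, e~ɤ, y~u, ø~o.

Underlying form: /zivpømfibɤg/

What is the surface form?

[zivpømfibeg]

/ɤ/ harmonizes with /i/ ([-back]) → [e]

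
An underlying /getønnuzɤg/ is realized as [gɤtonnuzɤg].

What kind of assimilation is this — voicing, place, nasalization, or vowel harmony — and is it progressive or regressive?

vowel harmony, regressive

/e/→[ɤ] /ø/→[o].
Vowels agree with the last vowel, so the harmony is regressive.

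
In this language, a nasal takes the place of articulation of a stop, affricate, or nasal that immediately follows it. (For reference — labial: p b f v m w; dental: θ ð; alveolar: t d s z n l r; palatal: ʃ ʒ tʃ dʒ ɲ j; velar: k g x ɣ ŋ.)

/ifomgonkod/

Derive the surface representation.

[ifoŋgoŋkod]

/m/ before /g/ (velar) → [ŋ]
/n/ before /k/ (velar) → [ŋ]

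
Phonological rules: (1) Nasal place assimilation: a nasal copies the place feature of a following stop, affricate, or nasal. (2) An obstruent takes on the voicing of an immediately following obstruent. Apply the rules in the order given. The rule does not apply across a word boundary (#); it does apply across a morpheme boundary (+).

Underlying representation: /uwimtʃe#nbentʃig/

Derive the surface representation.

Rule 1: /m/ before /tʃ/ (palatal) → [ɲ]
Rule 1: /n/ before /b/ (labial) → [m]
Rule 1: /n/ before /tʃ/ (palatal) → [ɲ]
After rule 1: uwiɲtʃe#mbeɲtʃig
Rule 2: no segment meets the rule's conditions; no change.

[uwiɲtʃe#mbeɲtʃig]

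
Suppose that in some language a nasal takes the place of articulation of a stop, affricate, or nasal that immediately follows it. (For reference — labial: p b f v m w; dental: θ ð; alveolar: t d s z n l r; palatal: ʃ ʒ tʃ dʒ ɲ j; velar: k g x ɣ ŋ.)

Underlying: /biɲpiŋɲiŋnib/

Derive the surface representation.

/ɲ/ before /p/ (labial) → [m]
/ŋ/ before /ɲ/ (palatal) → [ɲ]
/ŋ/ before /n/ (alveolar) → [n]

[bimpiɲɲinnib]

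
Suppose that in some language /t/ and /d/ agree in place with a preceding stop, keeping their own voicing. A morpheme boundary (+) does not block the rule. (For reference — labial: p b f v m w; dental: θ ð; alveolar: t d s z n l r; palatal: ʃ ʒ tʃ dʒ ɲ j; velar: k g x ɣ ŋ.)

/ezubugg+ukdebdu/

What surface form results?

/d/ after /k/ (velar) → [g]
/d/ after /b/ (labial) → [b]

[ezubugg+ukgebbu]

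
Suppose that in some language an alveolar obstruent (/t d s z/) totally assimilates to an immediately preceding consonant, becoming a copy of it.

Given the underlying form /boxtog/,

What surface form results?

[boxxog]

/t/ after /x/ → [x] (total assimilation)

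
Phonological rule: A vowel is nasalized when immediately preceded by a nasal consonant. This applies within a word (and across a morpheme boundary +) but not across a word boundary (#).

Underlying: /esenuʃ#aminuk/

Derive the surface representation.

/u/ after nasal /n/ → [ũ]
/i/ after nasal /m/ → [ĩ]
/u/ after nasal /n/ → [ũ]

[esenũʃ#amĩnũk]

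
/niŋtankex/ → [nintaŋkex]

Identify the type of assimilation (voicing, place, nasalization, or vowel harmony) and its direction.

/ŋ/→[n] /n/→[ŋ].
Each target copies a feature from the following segment, so the direction is regressive.

place assimilation, regressive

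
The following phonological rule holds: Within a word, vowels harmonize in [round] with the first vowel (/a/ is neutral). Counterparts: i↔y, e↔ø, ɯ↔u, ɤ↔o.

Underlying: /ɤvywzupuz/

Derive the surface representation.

[ɤviwzɯpɯz]

/y/ harmonizes with /ɤ/ ([-round]) → [i]
/u/ harmonizes with /ɤ/ ([-round]) → [ɯ]
/u/ harmonizes with /ɤ/ ([-round]) → [ɯ]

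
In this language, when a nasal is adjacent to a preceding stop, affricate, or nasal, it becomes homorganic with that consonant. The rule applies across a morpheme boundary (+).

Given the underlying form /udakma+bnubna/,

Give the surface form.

[udakŋa+bmubma]

/m/ after /k/ (velar) → [ŋ]
/n/ after /b/ (labial) → [m]
/n/ after /b/ (labial) → [m]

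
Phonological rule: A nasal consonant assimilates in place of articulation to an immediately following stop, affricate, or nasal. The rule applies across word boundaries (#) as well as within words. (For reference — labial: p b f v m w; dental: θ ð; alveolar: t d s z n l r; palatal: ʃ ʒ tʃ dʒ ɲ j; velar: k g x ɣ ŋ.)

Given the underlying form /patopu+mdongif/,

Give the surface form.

[patopu+ndoŋgif]

/m/ before /d/ (alveolar) → [n]
/n/ before /g/ (velar) → [ŋ]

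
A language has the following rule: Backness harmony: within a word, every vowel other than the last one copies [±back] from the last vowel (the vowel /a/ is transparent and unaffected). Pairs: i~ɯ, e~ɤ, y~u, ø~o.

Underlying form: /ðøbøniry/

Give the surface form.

no segment meets the rule's conditions; no change.

[ðøbøniry]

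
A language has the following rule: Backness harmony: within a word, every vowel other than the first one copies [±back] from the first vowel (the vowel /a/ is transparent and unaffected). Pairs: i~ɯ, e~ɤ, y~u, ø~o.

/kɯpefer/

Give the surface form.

[kɯpɤfɤr]

/e/ harmonizes with /ɯ/ ([+back]) → [ɤ]
/e/ harmonizes with /ɯ/ ([+back]) → [ɤ]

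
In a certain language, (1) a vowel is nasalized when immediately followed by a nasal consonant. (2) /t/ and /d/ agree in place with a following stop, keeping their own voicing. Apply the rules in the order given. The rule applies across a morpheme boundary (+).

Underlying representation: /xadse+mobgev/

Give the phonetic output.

Rule 1: /e/ before nasal /m/ → [ẽ]
After rule 1: xadsẽ+mobgev
Rule 2: no segment meets the rule's conditions; no change.

[xadsẽ+mobgev]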